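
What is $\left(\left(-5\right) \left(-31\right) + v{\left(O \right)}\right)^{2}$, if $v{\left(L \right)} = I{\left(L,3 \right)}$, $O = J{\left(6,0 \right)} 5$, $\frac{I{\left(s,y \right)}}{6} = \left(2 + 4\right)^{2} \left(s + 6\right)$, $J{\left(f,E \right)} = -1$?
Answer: $137641$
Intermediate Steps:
$I{\left(s,y \right)} = 1296 + 216 s$ ($I{\left(s,y \right)} = 6 \left(2 + 4\right)^{2} \left(s + 6\right) = 6 \cdot 6^{2} \left(6 + s\right) = 6 \cdot 36 \left(6 + s\right) = 6 \left(216 + 36 s\right) = 1296 + 216 s$)
$O = -5$ ($O = \left(-1\right) 5 = -5$)
$v{\left(L \right)} = 1296 + 216 L$
$\left(\left(-5\right) \left(-31\right) + v{\left(O \right)}\right)^{2} = \left(\left(-5\right) \left(-31\right) + \left(1296 + 216 \left(-5\right)\right)\right)^{2} = \left(155 + \left(1296 - 1080\right)\right)^{2} = \left(155 + 216\right)^{2} = 371^{2} = 137641$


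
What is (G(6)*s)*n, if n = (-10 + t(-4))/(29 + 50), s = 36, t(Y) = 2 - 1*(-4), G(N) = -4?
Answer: 576/79 ≈ 7.2911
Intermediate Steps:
t(Y) = 6 (t(Y) = 2 + 4 = 6)
n = -4/79 (n = (-10 + 6)/(29 + 50) = -4/79 ≈ -0.050633)
(G(6)*s)*n = -4*36*(-4/79) = -144*(-4/79) = 576/79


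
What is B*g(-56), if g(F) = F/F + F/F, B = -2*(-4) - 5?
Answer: 6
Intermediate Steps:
B = 3 (B = 8 - 5 = 3)
g(F) = 2 (g(F) = 1 + 1 = 2)
B*g(-56) = 3*2 = 6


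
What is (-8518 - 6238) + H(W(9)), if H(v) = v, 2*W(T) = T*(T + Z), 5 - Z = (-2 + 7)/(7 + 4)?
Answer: -323291/22 ≈ -14695.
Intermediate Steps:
Z = 50/11 (Z = 5 - (-2 + 7)/(7 + 4) = 5 - 5/11 = 50/11 ≈ 4.5455)
W(T) = T*(50/11 + T)/2 (W(T) = (T*(T + 50/11))/2 = (T*(50/11 + T))/2 = T*(50/11 + T)/2)
(-8518 - 6238) + H(W(9)) = (-8518 - 6238) + (1/22)*9*(50 + 11*9) = -14756 + (1/22)*9*(50 + 99) = -14756 + (1/22)*9*149 = -14756 + 1341/22 = -323291/22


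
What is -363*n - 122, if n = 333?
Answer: -121001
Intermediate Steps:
-363*n - 122 = -363*333 - 122 = -120879 - 122 = -121001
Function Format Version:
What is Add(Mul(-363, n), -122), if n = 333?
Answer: -121001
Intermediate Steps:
Add(Mul(-363, n), -122) = Add(Mul(-363, 333), -122) = Add(-120879, -122) = -121001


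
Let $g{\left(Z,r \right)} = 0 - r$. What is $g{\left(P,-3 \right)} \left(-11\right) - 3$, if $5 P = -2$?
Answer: $-36$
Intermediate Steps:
$P = - \frac{2}{5}$ ($P = \frac{1}{5} \left(-2\right) = - \frac{2}{5} \approx -0.4$)
$g{\left(Z,r \right)} = - r$
$g{\left(P,-3 \right)} \left(-11\right) - 3 = \left(-1\right) \left(-3\right) \left(-11\right) - 3 = 3 \left(-11\right) - 3 = -33 - 3 = -36$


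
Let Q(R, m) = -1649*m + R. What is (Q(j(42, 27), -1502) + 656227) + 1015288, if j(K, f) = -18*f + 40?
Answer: 4147867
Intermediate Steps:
j(K, f) = 40 - 18*f
Q(R, m) = R - 1649*m
(Q(j(42, 27), -1502) + 656227) + 1015288 = (((40 - 18*27) - 1649*(-1502)) + 656227) + 1015288 = (((40 - 486) + 2476798) + 656227) + 1015288 = ((-446 + 2476798) + 656227) + 1015288 = (2476352 + 656227) + 1015288 = 3132579 + 1015288 = 4147867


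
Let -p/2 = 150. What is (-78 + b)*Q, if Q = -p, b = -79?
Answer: -47100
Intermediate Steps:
p = -300 (p = -2*150 = -300)
Q = 300 (Q = -1*(-300) = 300)
(-78 + b)*Q = (-78 - 79)*300 = -157*300 = -47100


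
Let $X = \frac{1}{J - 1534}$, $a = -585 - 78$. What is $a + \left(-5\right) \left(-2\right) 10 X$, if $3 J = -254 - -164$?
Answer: $- \frac{259258}{391} \approx -663.06$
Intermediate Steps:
$J = -30$ ($J = \frac{-254 - -164}{3} = \frac{-254 + 164}{3} = \frac{1}{3} \left(-90\right) = -30$)
$a = -663$ ($a = -585 - 78 = -663$)
$X = - \frac{1}{1564}$ ($X = \frac{1}{-30 - 1534} = \frac{1}{-1564} = - \frac{1}{1564} \approx -0.00063939$)
$a + \left(-5\right) \left(-2\right) 10 X = -663 + \left(-5\right) \left(-2\right) 10 \left(- \frac{1}{1564}\right) = -663 + 10 \cdot 10 \left(- \frac{1}{1564}\right) = -663 + 100 \left(- \frac{1}{1564}\right) = -663 - \frac{25}{391} = - \frac{259258}{391}$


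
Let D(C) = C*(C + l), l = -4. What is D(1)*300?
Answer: -900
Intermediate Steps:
D(C) = C*(-4 + C) (D(C) = C*(C - 4) = C*(-4 + C))
D(1)*300 = (1*(-4 + 1))*300 = (1*(-3))*300 = -3*300 = -900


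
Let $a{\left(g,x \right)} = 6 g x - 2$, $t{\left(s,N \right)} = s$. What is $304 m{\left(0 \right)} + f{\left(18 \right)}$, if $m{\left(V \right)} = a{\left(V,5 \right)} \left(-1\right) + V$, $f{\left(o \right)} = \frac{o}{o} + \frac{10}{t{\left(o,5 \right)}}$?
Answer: $\frac{5486}{9} \approx 609.56$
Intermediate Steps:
$a{\left(g,x \right)} = -2 + 6 g x$ ($a{\left(g,x \right)} = 6 g x - 2 = -2 + 6 g x$)
$f{\left(o \right)} = 1 + \frac{10}{o}$ ($f{\left(o \right)} = \frac{o}{o} + \frac{10}{o} = 1 + \frac{10}{o}$)
$m{\left(V \right)} = 2 - 29 V$ ($m{\left(V \right)} = \left(-2 + 6 V 5\right) \left(-1\right) + V = \left(-2 + 30 V\right) \left(-1\right) + V = \left(2 - 30 V\right) + V = 2 - 29 V$)
$304 m{\left(0 \right)} + f{\left(18 \right)} = 304 \left(2 - 0\right) + \frac{10 + 18}{18} = 304 \left(2 + 0\right) + \frac{1}{18} \cdot 28 = 304 \cdot 2 + \frac{14}{9} = 608 + \frac{14}{9} = \frac{5486}{9}$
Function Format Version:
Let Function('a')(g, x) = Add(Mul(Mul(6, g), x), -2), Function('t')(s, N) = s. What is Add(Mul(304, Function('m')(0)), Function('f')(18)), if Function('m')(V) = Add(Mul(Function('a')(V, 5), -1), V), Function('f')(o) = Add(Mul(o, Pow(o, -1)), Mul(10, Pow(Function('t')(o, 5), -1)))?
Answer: Rational(5486, 9) ≈ 609.56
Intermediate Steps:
Function('a')(g, x) = Add(-2, Mul(6, g, x)) (Function('a')(g, x) = Add(Mul(6, g, x), -2) = Add(-2, Mul(6, g, x)))
Function('f')(o) = Add(1, Mul(10, Pow(o, -1))) (Function('f')(o) = Add(Mul(o, Pow(o, -1)), Mul(10, Pow(o, -1))) = Add(1, Mul(10, Pow(o, -1))))
Function('m')(V) = Add(2, Mul(-29, V)) (Function('m')(V) = Add(Mul(Add(-2, Mul(6, V, 5)), -1), V) = Add(Mul(Add(-2, Mul(30, V)), -1), V) = Add(Add(2, Mul(-30, V)), V) = Add(2, Mul(-29, V)))
Add(Mul(304, Function('m')(0)), Function('f')(18)) = Add(Mul(304, Add(2, Mul(-29, 0))), Mul(Pow(18, -1), Add(10, 18))) = Add(Mul(304, Add(2, 0)), Mul(Rational(1, 18), 28)) = Add(Mul(304, 2), Rational(14, 9)) = Add(608, Rational(14, 9)) = Rational(5486, 9)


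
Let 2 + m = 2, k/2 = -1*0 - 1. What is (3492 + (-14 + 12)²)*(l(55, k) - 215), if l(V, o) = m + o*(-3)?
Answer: -730664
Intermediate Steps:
k = -2 (k = 2*(-1*0 - 1) = 2*(0 - 1) = 2*(-1) = -2)
m = 0 (m = -2 + 2 = 0)
l(V, o) = -3*o (l(V, o) = 0 + o*(-3) = 0 - 3*o = -3*o)
(3492 + (-14 + 12)²)*(l(55, k) - 215) = (3492 + (-14 + 12)²)*(-3*(-2) - 215) = (3492 + (-2)²)*(6 - 215) = (3492 + 4)*(-209) = 3496*(-209) = -730664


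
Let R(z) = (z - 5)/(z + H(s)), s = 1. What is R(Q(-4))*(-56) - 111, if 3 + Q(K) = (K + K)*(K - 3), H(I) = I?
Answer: -1447/9 ≈ -160.78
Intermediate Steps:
Q(K) = -3 + 2*K*(-3 + K) (Q(K) = -3 + (K + K)*(K - 3) = -3 + (2*K)*(-3 + K) = -3 + 2*K*(-3 + K))
R(z) = (-5 + z)/(1 + z) (R(z) = (z - 5)/(z + 1) = (-5 + z)/(1 + z))
R(Q(-4))*(-56) - 111 = ((-5 + (-3 - 6*(-4) + 2*(-4)²))/(1 + (-3 - 6*(-4) + 2*(-4)²)))*(-56) - 111 = ((-5 + (-3 + 24 + 2*16))/(1 + (-3 + 24 + 2*16)))*(-56) - 111 = ((-5 + (-3 + 24 + 32))/(1 + (-3 + 24 + 32)))*(-56) - 111 = ((-5 + 53)/(1 + 53))*(-56) - 111 = (48/54)*(-56) - 111 = ((1/54)*48)*(-56) - 111 = (8/9)*(-56) - 111 = -448/9 - 111 = -1447/9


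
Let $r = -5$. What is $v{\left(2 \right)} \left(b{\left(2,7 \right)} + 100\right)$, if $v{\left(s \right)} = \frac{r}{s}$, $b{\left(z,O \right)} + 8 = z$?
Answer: $-235$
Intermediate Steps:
$b{\left(z,O \right)} = -8 + z$
$v{\left(s \right)} = - \frac{5}{s}$
$v{\left(2 \right)} \left(b{\left(2,7 \right)} + 100\right) = - \frac{5}{2} \left(\left(-8 + 2\right) + 100\right) = \left(-5\right) \frac{1}{2} \left(-6 + 100\right) = \left(- \frac{5}{2}\right) 94 = -235$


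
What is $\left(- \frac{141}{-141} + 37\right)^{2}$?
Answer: $1444$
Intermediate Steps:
$\left(- \frac{141}{-141} + 37\right)^{2} = \left(\left(-141\right) \left(- \frac{1}{141}\right) + 37\right)^{2} = \left(1 + 37\right)^{2} = 38^{2} = 1444$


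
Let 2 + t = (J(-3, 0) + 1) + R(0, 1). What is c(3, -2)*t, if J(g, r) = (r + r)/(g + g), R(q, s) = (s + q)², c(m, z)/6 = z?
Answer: 0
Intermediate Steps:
c(m, z) = 6*z
R(q, s) = (q + s)²
J(g, r) = r/g (J(g, r) = (2*r)/((2*g)) = (2*r)*(1/(2*g)) = r/g)
t = 0 (t = -2 + ((0/(-3) + 1) + (0 + 1)²) = -2 + ((0*(-⅓) + 1) + 1²) = -2 + ((0 + 1) + 1) = -2 + (1 + 1) = -2 + 2 = 0)
c(3, -2)*t = (6*(-2))*0 = -12*0 = 0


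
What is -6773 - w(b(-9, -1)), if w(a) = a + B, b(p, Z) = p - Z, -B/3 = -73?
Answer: -6984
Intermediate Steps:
B = 219 (B = -3*(-73) = 219)
w(a) = 219 + a (w(a) = a + 219 = 219 + a)
-6773 - w(b(-9, -1)) = -6773 - (219 + (-9 - 1*(-1))) = -6773 - (219 + (-9 + 1)) = -6773 - (219 - 8) = -6773 - 1*211 = -6773 - 211 = -6984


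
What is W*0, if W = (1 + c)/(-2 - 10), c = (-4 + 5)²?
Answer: 0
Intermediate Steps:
c = 1 (c = 1² = 1)
W = -⅙ (W = (1 + 1)/(-2 - 10) = 2/(-12) = 2*(-1/12) = -⅙ ≈ -0.16667)
W*0 = -⅙*0 = 0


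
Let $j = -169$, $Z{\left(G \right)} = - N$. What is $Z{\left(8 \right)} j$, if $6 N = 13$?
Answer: $\frac{2197}{6} \approx 366.17$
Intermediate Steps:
$N = \frac{13}{6}$ ($N = \frac{1}{6} \cdot 13 = \frac{13}{6} \approx 2.1667$)
$Z{\left(G \right)} = - \frac{13}{6}$ ($Z{\left(G \right)} = \left(-1\right) \frac{13}{6} = - \frac{13}{6}$)
$Z{\left(8 \right)} j = \left(- \frac{13}{6}\right) \left(-169\right) = \frac{2197}{6}$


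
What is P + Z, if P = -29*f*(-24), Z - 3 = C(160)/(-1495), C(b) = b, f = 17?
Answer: 3538633/299 ≈ 11835.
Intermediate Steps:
Z = 865/299 (Z = 3 + 160/(-1495) = 3 + 160*(-1/1495) = 3 - 32/299 = 865/299 ≈ 2.8930)
P = 11832 (P = -29*17*(-24) = -493*(-24) = 11832)
P + Z = 11832 + 865/299 = 3538633/299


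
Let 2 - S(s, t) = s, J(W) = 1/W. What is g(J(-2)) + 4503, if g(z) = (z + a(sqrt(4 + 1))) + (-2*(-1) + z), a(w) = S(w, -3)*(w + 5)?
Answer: 4509 - 3*sqrt(5) ≈ 4502.3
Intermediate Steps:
S(s, t) = 2 - s
a(w) = (2 - w)*(5 + w) (a(w) = (2 - w)*(w + 5) = (2 - w)*(5 + w))
g(z) = 2 + 2*z - (-2 + sqrt(5))*(5 + sqrt(5)) (g(z) = (z - (-2 + sqrt(4 + 1))*(5 + sqrt(4 + 1))) + (-2*(-1) + z) = (z - (-2 + sqrt(5))*(5 + sqrt(5))) + (2 + z) = 2 + 2*z - (-2 + sqrt(5))*(5 + sqrt(5)))
g(J(-2)) + 4503 = (7 - 3*sqrt(5) + 2/(-2)) + 4503 = (7 - 3*sqrt(5) + 2*(-1/2)) + 4503 = (7 - 3*sqrt(5) - 1) + 4503 = (6 - 3*sqrt(5)) + 4503 = 4509 - 3*sqrt(5)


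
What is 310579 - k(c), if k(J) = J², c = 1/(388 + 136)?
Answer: 85277539503/274576 ≈ 3.1058e+5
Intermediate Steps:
c = 1/524 ≈ 0.0019084
310579 - k(c) = 310579 - (1/524)² = 310579 - 1*1/274576 = 310579 - 1/274576 = 85277539503/274576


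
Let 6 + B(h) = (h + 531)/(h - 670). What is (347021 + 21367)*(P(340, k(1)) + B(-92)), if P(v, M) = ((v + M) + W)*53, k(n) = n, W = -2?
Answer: 840283388514/127 ≈ 6.6164e+9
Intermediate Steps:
B(h) = -6 + (531 + h)/(-670 + h) (B(h) = -6 + (h + 531)/(h - 670) = -6 + (531 + h)/(-670 + h))
P(v, M) = -106 + 53*M + 53*v (P(v, M) = ((v + M) - 2)*53 = ((M + v) - 2)*53 = (-2 + M + v)*53 = -106 + 53*M + 53*v)
(347021 + 21367)*(P(340, k(1)) + B(-92)) = (347021 + 21367)*((-106 + 53*1 + 53*340) + (4551 - 5*(-92))/(-670 - 92)) = 368388*((-106 + 53 + 18020) + (4551 + 460)/(-762)) = 368388*(17967 - 1/762*5011) = 368388*(17967 - 5011/762) = 368388*(13685843/762) = 840283388514/127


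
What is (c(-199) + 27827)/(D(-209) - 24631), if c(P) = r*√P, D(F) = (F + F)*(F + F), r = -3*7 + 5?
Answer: 27827/150093 - 16*I*√199/150093 ≈ 0.1854 - 0.0015038*I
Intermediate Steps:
r = -16 (r = -21 + 5 = -16)
D(F) = 4*F² (D(F) = (2*F)*(2*F) = 4*F²)
c(P) = -16*√P
(c(-199) + 27827)/(D(-209) - 24631) = (-16*I*√199 + 27827)/(4*(-209)² - 24631) = (-16*I*√199 + 27827)/(4*43681 - 24631) = (-16*I*√199 + 27827)/(174724 - 24631) = (27827 - 16*I*√199)/150093 = (27827 - 16*I*√199)*(1/150093) = 27827/150093 - 16*I*√199/150093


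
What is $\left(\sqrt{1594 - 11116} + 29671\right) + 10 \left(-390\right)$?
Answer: $25771 + 69 i \sqrt{2} \approx 25771.0 + 97.581 i$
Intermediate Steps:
$\left(\sqrt{1594 - 11116} + 29671\right) + 10 \left(-390\right) = \left(\sqrt{-9522} + 29671\right) - 3900 = \left(69 i \sqrt{2} + 29671\right) - 3900 = \left(29671 + 69 i \sqrt{2}\right) - 3900 = 25771 + 69 i \sqrt{2}$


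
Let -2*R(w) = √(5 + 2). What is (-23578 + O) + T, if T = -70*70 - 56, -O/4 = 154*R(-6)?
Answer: -28534 + 308*√7 ≈ -27719.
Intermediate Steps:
R(w) = -√7/2 (R(w) = -√(5 + 2)/2 = -√7/2)
O = 308*√7 (O = -616*(-√7/2) = -(-308)*√7 = 308*√7 ≈ 814.89)
T = -4956 (T = -4900 - 56 = -4956)
(-23578 + O) + T = (-23578 + 308*√7) - 4956 = -28534 + 308*√7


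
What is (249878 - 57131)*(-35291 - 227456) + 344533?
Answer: -50643351476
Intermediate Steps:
(249878 - 57131)*(-35291 - 227456) + 344533 = 192747*(-262747) + 344533 = -50643696009 + 344533 = -50643351476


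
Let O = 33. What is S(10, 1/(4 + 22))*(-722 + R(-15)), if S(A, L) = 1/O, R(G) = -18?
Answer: -740/33 ≈ -22.424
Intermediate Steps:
S(A, L) = 1/33
S(10, 1/(4 + 22))*(-722 + R(-15)) = (-722 - 18)/33 = (1/33)*(-740) = -740/33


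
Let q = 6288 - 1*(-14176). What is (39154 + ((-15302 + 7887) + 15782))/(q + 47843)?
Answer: 47521/68307 ≈ 0.69570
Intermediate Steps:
q = 20464 (q = 6288 + 14176 = 20464)
(39154 + ((-15302 + 7887) + 15782))/(q + 47843) = (39154 + ((-15302 + 7887) + 15782))/(20464 + 47843) = (39154 + (-7415 + 15782))/68307 = (39154 + 8367)*(1/68307) = 47521*(1/68307) = 47521/68307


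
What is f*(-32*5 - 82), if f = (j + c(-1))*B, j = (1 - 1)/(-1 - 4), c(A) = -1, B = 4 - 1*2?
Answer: 484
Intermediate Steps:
B = 2 (B = 4 - 2 = 2)
j = 0 (j = 0/(-5) = 0*(-⅕) = 0)
f = -2 (f = (0 - 1)*2 = -1*2 = -2)
f*(-32*5 - 82) = -2*(-32*5 - 82) = -2*(-160 - 82) = -2*(-242) = 484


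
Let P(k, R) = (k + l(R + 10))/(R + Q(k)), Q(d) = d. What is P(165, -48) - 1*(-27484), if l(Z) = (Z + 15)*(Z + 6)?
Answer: 3216529/117 ≈ 27492.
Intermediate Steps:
l(Z) = (6 + Z)*(15 + Z) (l(Z) = (15 + Z)*(6 + Z) = (6 + Z)*(15 + Z))
P(k, R) = (300 + k + (10 + R)**2 + 21*R)/(R + k) (P(k, R) = (k + (90 + (R + 10)**2 + 21*(R + 10)))/(R + k) = (k + (90 + (10 + R)**2 + 21*(10 + R)))/(R + k) = (k + (90 + (10 + R)**2 + (210 + 21*R)))/(R + k) = (k + (300 + (10 + R)**2 + 21*R))/(R + k) = (300 + k + (10 + R)**2 + 21*R)/(R + k))
P(165, -48) - 1*(-27484) = (400 + 165 + (-48)**2 + 41*(-48))/(-48 + 165) - 1*(-27484) = (400 + 165 + 2304 - 1968)/117 + 27484 = (1/117)*901 + 27484 = 901/117 + 27484 = 3216529/117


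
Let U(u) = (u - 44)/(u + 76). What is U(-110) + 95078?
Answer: 1616403/17 ≈ 95083.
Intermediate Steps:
U(u) = (-44 + u)/(76 + u)
U(-110) + 95078 = (-44 - 110)/(76 - 110) + 95078 = -154/(-34) + 95078 = -1/34*(-154) + 95078 = 77/17 + 95078 = 1616403/17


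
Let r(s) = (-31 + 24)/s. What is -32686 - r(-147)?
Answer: -686407/21 ≈ -32686.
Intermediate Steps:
r(s) = -7/s
-32686 - r(-147) = -32686 - (-7)/(-147) = -32686 - (-7)*(-1)/147 = -32686 - 1*1/21 = -32686 - 1/21 = -686407/21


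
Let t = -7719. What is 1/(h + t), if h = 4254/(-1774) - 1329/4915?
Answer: -4359605/33663424023 ≈ -0.00012951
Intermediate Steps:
h = -11633028/4359605 (h = 4254*(-1/1774) - 1329*1/4915 = -2127/887 - 1329/4915 = -11633028/4359605 ≈ -2.6684)
1/(h + t) = 1/(-11633028/4359605 - 7719) = 1/(-33663424023/4359605) = -4359605/33663424023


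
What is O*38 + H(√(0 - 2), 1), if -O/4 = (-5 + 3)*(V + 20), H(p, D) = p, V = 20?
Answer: 12160 + I*√2 ≈ 12160.0 + 1.4142*I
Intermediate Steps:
O = 320 (O = -4*(-5 + 3)*(20 + 20) = -(-8)*40 = -4*(-80) = 320)
O*38 + H(√(0 - 2), 1) = 320*38 + √(0 - 2) = 12160 + √(-2) = 12160 + I*√2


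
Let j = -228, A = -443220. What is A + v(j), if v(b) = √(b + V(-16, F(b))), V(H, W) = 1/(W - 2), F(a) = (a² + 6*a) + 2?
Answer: -443220 + I*√16225868482/8436 ≈ -4.4322e+5 + 15.1*I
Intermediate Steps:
F(a) = 2 + a² + 6*a
V(H, W) = 1/(-2 + W)
v(b) = √(b + 1/(b² + 6*b)) (v(b) = √(b + 1/(-2 + (2 + b² + 6*b))) = √(b + 1/(b² + 6*b)))
A + v(j) = -443220 + √((1 + (-228)²*(6 - 228))/((-228)*(6 - 228))) = -443220 + √(-1/228*(1 + 51984*(-222))/(-222)) = -443220 + √(-1/228*(-1/222)*(1 - 11540448)) = -443220 + √(-1/228*(-1/222)*(-11540447)) = -443220 + √(-11540447/50616) = -443220 + I*√16225868482/8436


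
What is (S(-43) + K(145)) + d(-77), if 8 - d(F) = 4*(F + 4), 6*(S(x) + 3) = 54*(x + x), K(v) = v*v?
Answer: 20548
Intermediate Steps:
K(v) = v**2
S(x) = -3 + 18*x (S(x) = -3 + (54*(x + x))/6 = -3 + (54*(2*x))/6 = -3 + (108*x)/6 = -3 + 18*x)
d(F) = -8 - 4*F (d(F) = 8 - 4*(F + 4) = 8 - 4*(4 + F) = 8 - (16 + 4*F) = 8 + (-16 - 4*F) = -8 - 4*F)
(S(-43) + K(145)) + d(-77) = ((-3 + 18*(-43)) + 145**2) + (-8 - 4*(-77)) = ((-3 - 774) + 21025) + (-8 + 308) = (-777 + 21025) + 300 = 20248 + 300 = 20548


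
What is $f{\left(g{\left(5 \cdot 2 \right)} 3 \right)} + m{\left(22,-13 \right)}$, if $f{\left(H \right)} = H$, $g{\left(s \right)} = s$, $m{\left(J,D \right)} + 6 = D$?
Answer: $11$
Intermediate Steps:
$m{\left(J,D \right)} = -6 + D$
$f{\left(g{\left(5 \cdot 2 \right)} 3 \right)} + m{\left(22,-13 \right)} = 5 \cdot 2 \cdot 3 - 19 = 10 \cdot 3 - 19 = 30 - 19 = 11$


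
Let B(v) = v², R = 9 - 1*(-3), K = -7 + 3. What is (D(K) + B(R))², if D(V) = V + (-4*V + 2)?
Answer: 24964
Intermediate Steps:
K = -4
R = 12 (R = 9 + 3 = 12)
D(V) = 2 - 3*V (D(V) = V + (2 - 4*V) = 2 - 3*V)
(D(K) + B(R))² = ((2 - 3*(-4)) + 12²)² = ((2 + 12) + 144)² = (14 + 144)² = 158² = 24964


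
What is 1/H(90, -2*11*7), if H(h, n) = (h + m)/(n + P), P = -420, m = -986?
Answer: 41/64 ≈ 0.64063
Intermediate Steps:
H(h, n) = (-986 + h)/(-420 + n) (H(h, n) = (h - 986)/(n - 420) = (-986 + h)/(-420 + n))
1/H(90, -2*11*7) = 1/((-986 + 90)/(-420 - 2*11*7)) = 1/(-896/(-420 - 22*7)) = 1/(-896/(-420 - 154)) = 1/(-896/(-574)) = 1/(-1/574*(-896)) = 1/(64/41) = 41/64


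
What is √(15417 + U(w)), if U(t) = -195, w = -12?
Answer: √15222 ≈ 123.38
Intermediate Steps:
√(15417 + U(w)) = √(15417 - 195) = √15222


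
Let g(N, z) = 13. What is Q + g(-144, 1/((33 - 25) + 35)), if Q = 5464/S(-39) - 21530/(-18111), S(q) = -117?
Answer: -22964221/706329 ≈ -32.512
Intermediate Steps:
Q = -32146498/706329 (Q = 5464/(-117) - 21530/(-18111) = 5464*(-1/117) - 21530*(-1/18111) = -5464/117 + 21530/18111 = -32146498/706329 ≈ -45.512)
Q + g(-144, 1/((33 - 25) + 35)) = -32146498/706329 + 13 = -22964221/706329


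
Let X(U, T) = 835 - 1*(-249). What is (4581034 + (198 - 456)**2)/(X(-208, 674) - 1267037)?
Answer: -4647598/1265953 ≈ -3.6712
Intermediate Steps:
X(U, T) = 1084 (X(U, T) = 835 + 249 = 1084)
(4581034 + (198 - 456)**2)/(X(-208, 674) - 1267037) = (4581034 + (198 - 456)**2)/(1084 - 1267037) = (4581034 + (-258)**2)/(-1265953) = (4581034 + 66564)*(-1/1265953) = 4647598*(-1/1265953) = -4647598/1265953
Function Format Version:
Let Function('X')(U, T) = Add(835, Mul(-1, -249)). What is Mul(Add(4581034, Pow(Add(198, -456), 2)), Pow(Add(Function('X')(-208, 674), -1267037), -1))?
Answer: Rational(-4647598, 1265953) ≈ -3.6712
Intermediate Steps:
Function('X')(U, T) = 1084 (Function('X')(U, T) = Add(835, 249) = 1084)
Mul(Add(4581034, Pow(Add(198, -456), 2)), Pow(Add(Function('X')(-208, 674), -1267037), -1)) = Mul(Add(4581034, Pow(Add(198, -456), 2)), Pow(Add(1084, -1267037), -1)) = Mul(Add(4581034, Pow(-258, 2)), Pow(-1265953, -1)) = Mul(Add(4581034, 66564), Rational(-1, 1265953)) = Mul(4647598, Rational(-1, 1265953)) = Rational(-4647598, 1265953)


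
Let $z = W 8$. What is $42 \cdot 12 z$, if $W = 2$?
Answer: $8064$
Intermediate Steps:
$z = 16$ ($z = 2 \cdot 8 = 16$)
$42 \cdot 12 z = 42 \cdot 12 \cdot 16 = 504 \cdot 16 = 8064$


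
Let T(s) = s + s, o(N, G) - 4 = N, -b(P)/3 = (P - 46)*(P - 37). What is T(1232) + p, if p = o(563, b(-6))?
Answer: 3031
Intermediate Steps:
b(P) = -3*(-46 + P)*(-37 + P) (b(P) = -3*(P - 46)*(P - 37) = -3*(-46 + P)*(-37 + P))
o(N, G) = 4 + N
p = 567 (p = 4 + 563 = 567)
T(s) = 2*s
T(1232) + p = 2*1232 + 567 = 2464 + 567 = 3031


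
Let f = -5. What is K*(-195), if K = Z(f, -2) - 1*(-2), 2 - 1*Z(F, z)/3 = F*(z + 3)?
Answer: -4485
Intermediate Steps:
Z(F, z) = 6 - 3*F*(3 + z) (Z(F, z) = 6 - 3*F*(z + 3) = 6 - 3*F*(3 + z))
K = 23 (K = (6 - 9*(-5) - 3*(-5)*(-2)) - 1*(-2) = (6 + 45 - 30) + 2 = 21 + 2 = 23)
K*(-195) = 23*(-195) = -4485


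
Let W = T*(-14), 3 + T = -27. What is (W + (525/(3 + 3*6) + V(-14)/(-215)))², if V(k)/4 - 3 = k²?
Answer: 9002024641/46225 ≈ 1.9474e+5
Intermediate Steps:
T = -30 (T = -3 - 27 = -30)
V(k) = 12 + 4*k²
W = 420 (W = -30*(-14) = 420)
(W + (525/(3 + 3*6) + V(-14)/(-215)))² = (420 + (525/(3 + 3*6) + (12 + 4*(-14)²)/(-215)))² = (420 + (525/(3 + 18) + (12 + 4*196)*(-1/215)))² = (420 + (525/21 + (12 + 784)*(-1/215)))² = (420 + (525*(1/21) + 796*(-1/215)))² = (420 + (25 - 796/215))² = (420 + 4579/215)² = (94879/215)² = 9002024641/46225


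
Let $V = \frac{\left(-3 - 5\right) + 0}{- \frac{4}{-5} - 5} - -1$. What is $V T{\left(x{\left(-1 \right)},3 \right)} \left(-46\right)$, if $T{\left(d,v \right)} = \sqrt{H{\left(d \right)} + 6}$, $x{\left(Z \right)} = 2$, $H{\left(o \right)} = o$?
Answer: $- \frac{5612 \sqrt{2}}{21} \approx -377.93$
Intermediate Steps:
$T{\left(d,v \right)} = \sqrt{6 + d}$ ($T{\left(d,v \right)} = \sqrt{d + 6} = \sqrt{6 + d}$)
$V = \frac{61}{21}$ ($V = \frac{-8 + 0}{\left(-4\right) \left(- \frac{1}{5}\right) - 5} + 1 = - \frac{8}{\frac{4}{5} - 5} + 1 = - \frac{8}{- \frac{21}{5}} + 1 = \left(-8\right) \left(- \frac{5}{21}\right) + 1 = \frac{40}{21} + 1 = \frac{61}{21} \approx 2.9048$)
$V T{\left(x{\left(-1 \right)},3 \right)} \left(-46\right) = \frac{61 \sqrt{6 + 2}}{21} \left(-46\right) = \frac{61 \sqrt{8}}{21} \left(-46\right) = \frac{61 \cdot 2 \sqrt{2}}{21} \left(-46\right) = \frac{122 \sqrt{2}}{21} \left(-46\right) = - \frac{5612 \sqrt{2}}{21}$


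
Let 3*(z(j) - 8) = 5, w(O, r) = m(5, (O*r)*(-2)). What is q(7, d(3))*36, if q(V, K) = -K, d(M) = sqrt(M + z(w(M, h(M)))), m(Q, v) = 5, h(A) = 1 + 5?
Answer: -12*sqrt(114) ≈ -128.13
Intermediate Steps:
h(A) = 6
w(O, r) = 5
z(j) = 29/3 (z(j) = 8 + (1/3)*5 = 8 + 5/3 = 29/3)
d(M) = sqrt(29/3 + M) (d(M) = sqrt(M + 29/3) = sqrt(29/3 + M))
q(7, d(3))*36 = -sqrt(87 + 9*3)/3*36 = -sqrt(87 + 27)/3*36 = -sqrt(114)/3*36 = -12*sqrt(114)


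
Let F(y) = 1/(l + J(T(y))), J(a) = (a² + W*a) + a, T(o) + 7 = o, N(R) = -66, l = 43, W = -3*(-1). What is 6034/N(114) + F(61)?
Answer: -9578942/104775 ≈ -91.424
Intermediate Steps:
W = 3
T(o) = -7 + o
J(a) = a² + 4*a (J(a) = (a² + 3*a) + a = a² + 4*a)
F(y) = 1/(43 + (-7 + y)*(-3 + y)) (F(y) = 1/(43 + (-7 + y)*(4 + (-7 + y))) = 1/(43 + (-7 + y)*(-3 + y)))
6034/N(114) + F(61) = 6034/(-66) + 1/(43 + (-7 + 61)*(-3 + 61)) = 6034*(-1/66) + 1/(43 + 54*58) = -3017/33 + 1/(43 + 3132) = -3017/33 + 1/3175 = -9578942/104775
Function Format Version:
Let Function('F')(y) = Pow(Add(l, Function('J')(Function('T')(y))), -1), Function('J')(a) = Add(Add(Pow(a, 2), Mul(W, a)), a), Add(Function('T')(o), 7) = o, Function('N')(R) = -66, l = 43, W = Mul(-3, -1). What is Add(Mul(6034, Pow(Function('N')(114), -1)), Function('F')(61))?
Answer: Rational(-9578942, 104775) ≈ -91.424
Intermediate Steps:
W = 3
Function('T')(o) = Add(-7, o)
Function('J')(a) = Add(Pow(a, 2), Mul(4, a)) (Function('J')(a) = Add(Add(Pow(a, 2), Mul(3, a)), a) = Add(Pow(a, 2), Mul(4, a)))
Function('F')(y) = Pow(Add(43, Mul(Add(-7, y), Add(-3, y))), -1) (Function('F')(y) = Pow(Add(43, Mul(Add(-7, y), Add(4, Add(-7, y)))), -1) = Pow(Add(43, Mul(Add(-7, y), Add(-3, y))), -1))
Add(Mul(6034, Pow(Function('N')(114), -1)), Function('F')(61)) = Add(Mul(6034, Pow(-66, -1)), Pow(Add(43, Mul(Add(-7, 61), Add(-3, 61))), -1)) = Add(Mul(6034, Rational(-1, 66)), Pow(Add(43, Mul(54, 58)), -1)) = Add(Rational(-3017, 33), Pow(Add(43, 3132), -1)) = Add(Rational(-3017, 33), Pow(3175, -1)) = Add(Rational(-3017, 33), Rational(1, 3175)) = Rational(-9578942, 104775)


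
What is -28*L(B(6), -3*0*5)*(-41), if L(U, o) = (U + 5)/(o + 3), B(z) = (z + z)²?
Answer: 171052/3 ≈ 57017.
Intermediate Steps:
B(z) = 4*z² (B(z) = (2*z)² = 4*z²)
L(U, o) = (5 + U)/(3 + o)
-28*L(B(6), -3*0*5)*(-41) = -28*(5 + 4*6²)/(3 - 3*0*5)*(-41) = -28*(5 + 4*36)/(3 + 0*5)*(-41) = -28*(5 + 144)/(3 + 0)*(-41) = -28*149/3*(-41) = -4172/3*(-41) = 171052/3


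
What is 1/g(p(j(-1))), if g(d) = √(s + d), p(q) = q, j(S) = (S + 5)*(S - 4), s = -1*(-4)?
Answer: -I/4 ≈ -0.25*I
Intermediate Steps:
s = 4
j(S) = (-4 + S)*(5 + S) (j(S) = (5 + S)*(-4 + S) = (-4 + S)*(5 + S))
g(d) = √(4 + d)
1/g(p(j(-1))) = 1/(√(4 + (-20 - 1 + (-1)²))) = 1/(√(4 + (-20 - 1 + 1))) = 1/(√(4 - 20)) = 1/(√(-16)) = 1/(4*I) = -I/4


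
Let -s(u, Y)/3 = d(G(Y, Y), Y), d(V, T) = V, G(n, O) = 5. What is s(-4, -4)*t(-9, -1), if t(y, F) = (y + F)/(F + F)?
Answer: -75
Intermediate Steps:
t(y, F) = (F + y)/(2*F) (t(y, F) = (F + y)/((2*F)) = (F + y)*(1/(2*F)) = (F + y)/(2*F))
s(u, Y) = -15 (s(u, Y) = -3*5 = -15)
s(-4, -4)*t(-9, -1) = -15*(-1 - 9)/(2*(-1)) = -15*(-1)*(-10)/2 = -15*5 = -75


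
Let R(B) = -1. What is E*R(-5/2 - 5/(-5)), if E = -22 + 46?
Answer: -24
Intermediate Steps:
E = 24
E*R(-5/2 - 5/(-5)) = 24*(-1) = -24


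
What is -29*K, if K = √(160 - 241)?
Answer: -261*I ≈ -261.0*I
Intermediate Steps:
K = 9*I (K = √(-81) = 9*I ≈ 9.0*I)
-29*K = -261*I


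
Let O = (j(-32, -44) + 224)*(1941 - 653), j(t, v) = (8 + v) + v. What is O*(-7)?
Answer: -1298304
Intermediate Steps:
j(t, v) = 8 + 2*v
O = 185472 (O = ((8 + 2*(-44)) + 224)*(1941 - 653) = ((8 - 88) + 224)*1288 = (-80 + 224)*1288 = 144*1288 = 185472)
O*(-7) = 185472*(-7) = -1298304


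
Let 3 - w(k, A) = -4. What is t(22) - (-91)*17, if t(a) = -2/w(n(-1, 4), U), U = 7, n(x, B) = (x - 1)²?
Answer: 10827/7 ≈ 1546.7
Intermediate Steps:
n(x, B) = (-1 + x)²
w(k, A) = 7 (w(k, A) = 3 - 1*(-4) = 3 + 4 = 7)
t(a) = -2/7
t(22) - (-91)*17 = -2/7 - (-91)*17 = -2/7 - 1*(-1547) = -2/7 + 1547 = 10827/7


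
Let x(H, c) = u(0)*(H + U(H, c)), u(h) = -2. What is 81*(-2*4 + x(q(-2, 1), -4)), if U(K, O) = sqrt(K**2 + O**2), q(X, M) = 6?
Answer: -1620 - 324*sqrt(13) ≈ -2788.2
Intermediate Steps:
x(H, c) = -2*H - 2*sqrt(H**2 + c**2) (x(H, c) = -2*(H + sqrt(H**2 + c**2)) = -2*H - 2*sqrt(H**2 + c**2))
81*(-2*4 + x(q(-2, 1), -4)) = 81*(-2*4 + (-2*6 - 2*sqrt(6**2 + (-4)**2))) = 81*(-8 + (-12 - 2*sqrt(36 + 16))) = 81*(-8 + (-12 - 4*sqrt(13))) = 81*(-20 - 4*sqrt(13)) = -1620 - 324*sqrt(13)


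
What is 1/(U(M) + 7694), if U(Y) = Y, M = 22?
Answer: 1/7716 ≈ 0.00012960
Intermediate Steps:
1/(U(M) + 7694) = 1/(22 + 7694) = 1/7716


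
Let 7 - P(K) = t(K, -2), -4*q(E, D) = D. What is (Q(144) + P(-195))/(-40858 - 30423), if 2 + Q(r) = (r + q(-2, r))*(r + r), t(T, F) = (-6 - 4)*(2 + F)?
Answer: -31109/71281 ≈ -0.43643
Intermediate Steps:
q(E, D) = -D/4
t(T, F) = -20 - 10*F (t(T, F) = -10*(2 + F) = -20 - 10*F)
P(K) = 7 (P(K) = 7 - (-20 - 10*(-2)) = 7 - (-20 + 20) = 7 - 1*0 = 7 + 0 = 7)
Q(r) = -2 + 3*r²/2 (Q(r) = -2 + (r - r/4)*(r + r) = -2 + (3*r/4)*(2*r) = -2 + 3*r²/2)
(Q(144) + P(-195))/(-40858 - 30423) = ((-2 + (3/2)*144²) + 7)/(-40858 - 30423) = ((-2 + (3/2)*20736) + 7)/(-71281) = ((-2 + 31104) + 7)*(-1/71281) = (31102 + 7)*(-1/71281) = 31109*(-1/71281) = -31109/71281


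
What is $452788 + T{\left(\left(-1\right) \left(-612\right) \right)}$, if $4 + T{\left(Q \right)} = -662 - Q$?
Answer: $451510$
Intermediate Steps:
$T{\left(Q \right)} = -666 - Q$ ($T{\left(Q \right)} = -4 - \left(662 + Q\right) = -666 - Q$)
$452788 + T{\left(\left(-1\right) \left(-612\right) \right)} = 452788 - \left(666 - -612\right) = 452788 - 1278 = 451510$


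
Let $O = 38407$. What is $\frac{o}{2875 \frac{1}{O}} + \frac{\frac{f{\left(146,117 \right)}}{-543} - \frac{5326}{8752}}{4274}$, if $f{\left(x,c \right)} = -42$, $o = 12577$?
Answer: $\frac{1635226257048032991}{9732586114000} \approx 1.6802 \cdot 10^{5}$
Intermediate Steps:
$\frac{o}{2875 \frac{1}{O}} + \frac{\frac{f{\left(146,117 \right)}}{-543} - \frac{5326}{8752}}{4274} = \frac{12577}{2875 \cdot \frac{1}{38407}} + \frac{- \frac{42}{-543} - \frac{5326}{8752}}{4274} = \frac{12577}{2875 \cdot \frac{1}{38407}} + \left(\left(-42\right) \left(- \frac{1}{543}\right) - \frac{2663}{4376}\right) \frac{1}{4274} = \frac{12577}{\frac{2875}{38407}} + \left(\frac{14}{181} - \frac{2663}{4376}\right) \frac{1}{4274} = 12577 \cdot \frac{38407}{2875} - \frac{420739}{3385247344} = \frac{483044839}{2875} - \frac{420739}{3385247344} = \frac{1635226257048032991}{9732586114000}$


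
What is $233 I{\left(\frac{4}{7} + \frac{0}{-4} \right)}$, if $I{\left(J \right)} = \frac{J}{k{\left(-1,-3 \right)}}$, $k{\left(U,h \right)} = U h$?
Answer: $\frac{932}{21} \approx 44.381$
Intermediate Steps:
$I{\left(J \right)} = \frac{J}{3}$ ($I{\left(J \right)} = \frac{J}{\left(-1\right) \left(-3\right)} = \frac{J}{3}$)
$233 I{\left(\frac{4}{7} + \frac{0}{-4} \right)} = 233 \frac{\frac{4}{7} + \frac{0}{-4}}{3} = 233 \frac{4 \cdot \frac{1}{7} + 0 \left(- \frac{1}{4}\right)}{3} = 233 \frac{\frac{4}{7} + 0}{3} = 233 \cdot \frac{1}{3} \cdot \frac{4}{7} = 233 \cdot \frac{4}{21} = \frac{932}{21}$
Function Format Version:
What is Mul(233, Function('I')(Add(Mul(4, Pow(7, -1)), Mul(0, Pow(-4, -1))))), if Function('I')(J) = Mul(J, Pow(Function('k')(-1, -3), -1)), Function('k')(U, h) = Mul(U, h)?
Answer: Rational(932, 21) ≈ 44.381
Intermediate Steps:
Function('I')(J) = Mul(Rational(1, 3), J) (Function('I')(J) = Mul(J, Pow(Mul(-1, -3), -1)) = Mul(J, Pow(3, -1)) = Mul(J, Rational(1, 3)) = Mul(Rational(1, 3), J))
Mul(233, Function('I')(Add(Mul(4, Pow(7, -1)), Mul(0, Pow(-4, -1))))) = Mul(233, Mul(Rational(1, 3), Add(Mul(4, Pow(7, -1)), Mul(0, Pow(-4, -1))))) = Mul(233, Mul(Rational(1, 3), Add(Mul(4, Rational(1, 7)), Mul(0, Rational(-1, 4))))) = Mul(233, Mul(Rational(1, 3), Add(Rational(4, 7), 0))) = Mul(233, Mul(Rational(1, 3), Rational(4, 7))) = Mul(233, Rational(4, 21)) = Rational(932, 21)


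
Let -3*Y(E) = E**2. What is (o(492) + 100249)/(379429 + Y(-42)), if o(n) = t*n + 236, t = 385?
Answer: 289905/378841 ≈ 0.76524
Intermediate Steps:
Y(E) = -E**2/3
o(n) = 236 + 385*n (o(n) = 385*n + 236 = 236 + 385*n)
(o(492) + 100249)/(379429 + Y(-42)) = ((236 + 385*492) + 100249)/(379429 - 1/3*(-42)**2) = ((236 + 189420) + 100249)/(379429 - 1/3*1764) = (189656 + 100249)/(379429 - 588) = 289905/378841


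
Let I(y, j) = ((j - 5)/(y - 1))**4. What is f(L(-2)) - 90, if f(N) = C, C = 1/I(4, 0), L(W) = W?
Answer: -56169/625 ≈ -89.870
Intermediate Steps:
I(y, j) = (-5 + j)**4/(-1 + y)**4 (I(y, j) = ((-5 + j)/(-1 + y))**4 = (-5 + j)**4/(-1 + y)**4)
C = 81/625 (C = 1/((-5 + 0)**4/(-1 + 4)**4) = 1/((-5)**4/3**4) = 1/((1/81)*625) = 1/(625/81) = 81/625 ≈ 0.12960)
f(N) = 81/625
f(L(-2)) - 90 = 81/625 - 90 = -56169/625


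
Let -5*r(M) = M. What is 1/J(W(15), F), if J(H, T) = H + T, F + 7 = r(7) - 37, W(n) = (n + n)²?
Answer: 5/4273 ≈ 0.0011701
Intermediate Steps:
r(M) = -M/5
W(n) = 4*n² (W(n) = (2*n)² = 4*n²)
F = -227/5 (F = -7 + (-⅕*7 - 37) = -7 + (-7/5 - 37) = -7 - 192/5 = -227/5 ≈ -45.400)
1/J(W(15), F) = 1/(4*15² - 227/5) = 1/(4*225 - 227/5) = 1/(900 - 227/5) = 1/(4273/5) = 5/4273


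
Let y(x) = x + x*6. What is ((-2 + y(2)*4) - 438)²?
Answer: 147456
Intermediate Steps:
y(x) = 7*x (y(x) = x + 6*x = 7*x)
((-2 + y(2)*4) - 438)² = ((-2 + (7*2)*4) - 438)² = ((-2 + 14*4) - 438)² = ((-2 + 56) - 438)² = (54 - 438)² = (-384)² = 147456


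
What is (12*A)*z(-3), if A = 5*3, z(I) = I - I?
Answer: 0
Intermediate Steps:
z(I) = 0
A = 15
(12*A)*z(-3) = (12*15)*0 = 180*0 = 0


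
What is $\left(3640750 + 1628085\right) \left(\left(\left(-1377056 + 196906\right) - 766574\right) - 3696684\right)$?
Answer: $-29734185589680$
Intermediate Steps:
$\left(3640750 + 1628085\right) \left(\left(\left(-1377056 + 196906\right) - 766574\right) - 3696684\right) = 5268835 \left(\left(-1180150 - 766574\right) - 3696684\right) = 5268835 \left(-1946724 - 3696684\right) = 5268835 \left(-5643408\right) = -29734185589680$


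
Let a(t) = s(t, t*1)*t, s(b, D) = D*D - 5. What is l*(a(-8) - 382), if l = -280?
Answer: 239120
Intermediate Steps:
s(b, D) = -5 + D² (s(b, D) = D² - 5 = -5 + D²)
a(t) = t*(-5 + t²) (a(t) = (-5 + (t*1)²)*t = (-5 + t²)*t = t*(-5 + t²))
l*(a(-8) - 382) = -280*(-8*(-5 + (-8)²) - 382) = -280*(-8*(-5 + 64) - 382) = -280*(-8*59 - 382) = -280*(-472 - 382) = -280*(-854) = 239120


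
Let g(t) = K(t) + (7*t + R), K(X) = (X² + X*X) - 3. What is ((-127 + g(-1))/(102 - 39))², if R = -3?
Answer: 2116/441 ≈ 4.7982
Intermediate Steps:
K(X) = -3 + 2*X² (K(X) = (X² + X²) - 3 = 2*X² - 3 = -3 + 2*X²)
g(t) = -6 + 2*t² + 7*t (g(t) = (-3 + 2*t²) + (7*t - 3) = (-3 + 2*t²) + (-3 + 7*t) = -6 + 2*t² + 7*t)
((-127 + g(-1))/(102 - 39))² = ((-127 + (-6 + 2*(-1)² + 7*(-1)))/(102 - 39))² = ((-127 + (-6 + 2*1 - 7))/63)² = ((-127 + (-6 + 2 - 7))*(1/63))² = ((-127 - 11)*(1/63))² = (-138*1/63)² = (-46/21)² = 2116/441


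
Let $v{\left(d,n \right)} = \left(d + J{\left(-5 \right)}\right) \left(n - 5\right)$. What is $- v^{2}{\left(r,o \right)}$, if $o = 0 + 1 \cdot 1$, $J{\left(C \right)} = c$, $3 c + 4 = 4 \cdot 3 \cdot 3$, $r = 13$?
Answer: $- \frac{80656}{9} \approx -8961.8$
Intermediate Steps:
$c = \frac{32}{3}$ ($c = - \frac{4}{3} + \frac{4 \cdot 3 \cdot 3}{3} = - \frac{4}{3} + \frac{12 \cdot 3}{3} = - \frac{4}{3} + \frac{1}{3} \cdot 36 = - \frac{4}{3} + 12 = \frac{32}{3} \approx 10.667$)
$J{\left(C \right)} = \frac{32}{3}$
$o = 1$ ($o = 0 + 1 = 1$)
$v{\left(d,n \right)} = \left(-5 + n\right) \left(\frac{32}{3} + d\right)$ ($v{\left(d,n \right)} = \left(d + \frac{32}{3}\right) \left(n - 5\right) = \left(\frac{32}{3} + d\right) \left(-5 + n\right) = \left(-5 + n\right) \left(\frac{32}{3} + d\right)$)
$- v^{2}{\left(r,o \right)} = - \left(- \frac{160}{3} - 65 + \frac{32}{3} \cdot 1 + 13 \cdot 1\right)^{2} = - \left(- \frac{160}{3} - 65 + \frac{32}{3} + 13\right)^{2} = - \left(- \frac{284}{3}\right)^{2} = \left(-1\right) \frac{80656}{9} = - \frac{80656}{9}$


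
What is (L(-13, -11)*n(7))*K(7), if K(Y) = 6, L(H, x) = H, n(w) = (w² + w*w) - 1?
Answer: -7566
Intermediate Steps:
n(w) = -1 + 2*w² (n(w) = (w² + w²) - 1 = 2*w² - 1 = -1 + 2*w²)
(L(-13, -11)*n(7))*K(7) = -13*(-1 + 2*7²)*6 = -13*(-1 + 2*49)*6 = -13*(-1 + 98)*6 = -13*97*6 = -1261*6 = -7566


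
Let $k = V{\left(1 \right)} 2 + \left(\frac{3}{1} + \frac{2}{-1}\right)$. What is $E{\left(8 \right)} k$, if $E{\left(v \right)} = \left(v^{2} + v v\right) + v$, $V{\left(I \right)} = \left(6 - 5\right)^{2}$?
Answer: $408$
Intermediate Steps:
$V{\left(I \right)} = 1$ ($V{\left(I \right)} = 1^{2} = 1$)
$E{\left(v \right)} = v + 2 v^{2}$ ($E{\left(v \right)} = \left(v^{2} + v^{2}\right) + v = 2 v^{2} + v = v + 2 v^{2}$)
$k = 3$ ($k = 1 \cdot 2 + \left(\frac{3}{1} + \frac{2}{-1}\right) = 2 + \left(3 \cdot 1 + 2 \left(-1\right)\right) = 2 + \left(3 - 2\right) = 2 + 1 = 3$)
$E{\left(8 \right)} k = 8 \left(1 + 2 \cdot 8\right) 3 = 8 \left(1 + 16\right) 3 = 8 \cdot 17 \cdot 3 = 136 \cdot 3 = 408$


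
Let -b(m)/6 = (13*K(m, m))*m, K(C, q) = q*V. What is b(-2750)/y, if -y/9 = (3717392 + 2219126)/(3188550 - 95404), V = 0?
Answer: 0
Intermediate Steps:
y = -3816333/220939 (y = -9*(3717392 + 2219126)/(3188550 - 95404) = -53428662/3093146 = -9*424037/220939 = -3816333/220939 ≈ -17.273)
K(C, q) = 0 (K(C, q) = q*0 = 0)
b(m) = 0 (b(m) = -6*13*0*m = -0*m = -6*0 = 0)
b(-2750)/y = 0/(-3816333/220939) = 0*(-220939/3816333) = 0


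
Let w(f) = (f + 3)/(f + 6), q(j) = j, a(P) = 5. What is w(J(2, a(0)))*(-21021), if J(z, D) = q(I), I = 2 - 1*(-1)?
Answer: -14014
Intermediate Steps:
I = 3 (I = 2 + 1 = 3)
J(z, D) = 3
w(f) = (3 + f)/(6 + f)
w(J(2, a(0)))*(-21021) = ((3 + 3)/(6 + 3))*(-21021) = (6/9)*(-21021) = ((⅑)*6)*(-21021) = (⅔)*(-21021) = -14014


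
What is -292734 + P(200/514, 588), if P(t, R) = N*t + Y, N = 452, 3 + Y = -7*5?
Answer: -75197204/257 ≈ -2.9260e+5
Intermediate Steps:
Y = -38 (Y = -3 - 7*5 = -3 - 35 = -38)
P(t, R) = -38 + 452*t (P(t, R) = 452*t - 38 = -38 + 452*t)
-292734 + P(200/514, 588) = -292734 + (-38 + 452*(200/514)) = -292734 + (-38 + 452*(200*(1/514))) = -292734 + (-38 + 452*(100/257)) = -292734 + (-38 + 45200/257) = -292734 + 35434/257 = -75197204/257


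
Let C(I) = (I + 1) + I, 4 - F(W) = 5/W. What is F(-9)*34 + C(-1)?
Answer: 1385/9 ≈ 153.89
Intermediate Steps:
F(W) = 4 - 5/W
C(I) = 1 + 2*I (C(I) = (1 + I) + I = 1 + 2*I)
F(-9)*34 + C(-1) = (4 - 5/(-9))*34 + (1 + 2*(-1)) = (4 - 5*(-⅑))*34 + (1 - 2) = (4 + 5/9)*34 - 1 = (41/9)*34 - 1 = 1394/9 - 1 = 1385/9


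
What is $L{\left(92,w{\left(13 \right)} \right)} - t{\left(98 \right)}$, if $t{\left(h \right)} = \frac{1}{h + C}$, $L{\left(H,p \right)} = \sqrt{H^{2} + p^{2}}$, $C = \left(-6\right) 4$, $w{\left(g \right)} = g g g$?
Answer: $- \frac{1}{74} + \sqrt{4835273} \approx 2198.9$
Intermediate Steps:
$w{\left(g \right)} = g^{3}$ ($w{\left(g \right)} = g^{2} g = g^{3}$)
$C = -24$
$t{\left(h \right)} = \frac{1}{-24 + h}$ ($t{\left(h \right)} = \frac{1}{h - 24} = \frac{1}{-24 + h}$)
$L{\left(92,w{\left(13 \right)} \right)} - t{\left(98 \right)} = \sqrt{92^{2} + \left(13^{3}\right)^{2}} - \frac{1}{-24 + 98} = \sqrt{8464 + 2197^{2}} - \frac{1}{74} = \sqrt{8464 + 4826809} - \frac{1}{74} = \sqrt{4835273} - \frac{1}{74} = - \frac{1}{74} + \sqrt{4835273}$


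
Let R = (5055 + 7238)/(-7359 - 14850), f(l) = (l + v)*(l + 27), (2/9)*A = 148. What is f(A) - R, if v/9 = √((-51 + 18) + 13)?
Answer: 10250309735/22209 + 12474*I*√5 ≈ 4.6154e+5 + 27893.0*I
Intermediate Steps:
A = 666 (A = (9/2)*148 = 666)
v = 18*I*√5 (v = 9*√((-51 + 18) + 13) = 9*√(-33 + 13) = 9*√(-20) = 9*(2*I*√5) = 18*I*√5 ≈ 40.249*I)
f(l) = (27 + l)*(l + 18*I*√5) (f(l) = (l + 18*I*√5)*(l + 27) = (l + 18*I*√5)*(27 + l) = (27 + l)*(l + 18*I*√5))
R = -12293/22209 (R = 12293/(-22209) = 12293*(-1/22209) = -12293/22209 ≈ -0.55351)
f(A) - R = (666² + 27*666 + 486*I*√5 + 18*I*666*√5) - 1*(-12293/22209) = (443556 + 17982 + 486*I*√5 + 11988*I*√5) + 12293/22209 = (461538 + 12474*I*√5) + 12293/22209 = 10250309735/22209 + 12474*I*√5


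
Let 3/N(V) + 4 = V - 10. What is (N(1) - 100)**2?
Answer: 1697809/169 ≈ 10046.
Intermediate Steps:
N(V) = 3/(-14 + V) (N(V) = 3/(-4 + (V - 10)) = 3/(-4 + (-10 + V)) = 3/(-14 + V))
(N(1) - 100)**2 = (3/(-14 + 1) - 100)**2 = (3/(-13) - 100)**2 = (3*(-1/13) - 100)**2 = (-3/13 - 100)**2 = (-1303/13)**2 = 1697809/169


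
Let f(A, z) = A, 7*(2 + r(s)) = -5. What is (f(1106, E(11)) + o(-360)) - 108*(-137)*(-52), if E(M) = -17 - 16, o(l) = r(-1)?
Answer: -5378021/7 ≈ -7.6829e+5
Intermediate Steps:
r(s) = -19/7 (r(s) = -2 + (⅐)*(-5) = -2 - 5/7 = -19/7)
o(l) = -19/7
E(M) = -33
(f(1106, E(11)) + o(-360)) - 108*(-137)*(-52) = (1106 - 19/7) - 108*(-137)*(-52) = 7723/7 + 14796*(-52) = 7723/7 - 769392 = -5378021/7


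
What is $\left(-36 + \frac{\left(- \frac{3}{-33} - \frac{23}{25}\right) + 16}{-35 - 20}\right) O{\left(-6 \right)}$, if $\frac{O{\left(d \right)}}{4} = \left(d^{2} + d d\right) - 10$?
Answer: $- \frac{136070656}{15125} \approx -8996.4$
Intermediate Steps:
$O{\left(d \right)} = -40 + 8 d^{2}$ ($O{\left(d \right)} = 4 \left(\left(d^{2} + d d\right) - 10\right) = 4 \left(\left(d^{2} + d^{2}\right) - 10\right) = 4 \left(2 d^{2} - 10\right) = 4 \left(-10 + 2 d^{2}\right) = -40 + 8 d^{2}$)
$\left(-36 + \frac{\left(- \frac{3}{-33} - \frac{23}{25}\right) + 16}{-35 - 20}\right) O{\left(-6 \right)} = \left(-36 + \frac{\left(- \frac{3}{-33} - \frac{23}{25}\right) + 16}{-35 - 20}\right) \left(-40 + 8 \left(-6\right)^{2}\right) = \left(-36 + \frac{\left(\left(-3\right) \left(- \frac{1}{33}\right) - \frac{23}{25}\right) + 16}{-55}\right) \left(-40 + 8 \cdot 36\right) = \left(-36 + \left(\left(\frac{1}{11} - \frac{23}{25}\right) + 16\right) \left(- \frac{1}{55}\right)\right) \left(-40 + 288\right) = \left(-36 + \left(- \frac{228}{275} + 16\right) \left(- \frac{1}{55}\right)\right) 248 = \left(-36 + \frac{4172}{275} \left(- \frac{1}{55}\right)\right) 248 = \left(-36 - \frac{4172}{15125}\right) 248 = \left(- \frac{548672}{15125}\right) 248 = - \frac{136070656}{15125}$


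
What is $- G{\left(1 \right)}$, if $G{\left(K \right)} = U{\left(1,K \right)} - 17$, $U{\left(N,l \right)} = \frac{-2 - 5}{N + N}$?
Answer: $\frac{41}{2} \approx 20.5$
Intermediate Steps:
$U{\left(N,l \right)} = - \frac{7}{2 N}$
$G{\left(K \right)} = - \frac{41}{2}$ ($G{\left(K \right)} = - \frac{7}{2 \cdot 1} - 17 = \left(- \frac{7}{2}\right) 1 - 17 = - \frac{7}{2} - 17 = - \frac{41}{2}$)
$- G{\left(1 \right)} = \left(-1\right) \left(- \frac{41}{2}\right) = \frac{41}{2}$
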